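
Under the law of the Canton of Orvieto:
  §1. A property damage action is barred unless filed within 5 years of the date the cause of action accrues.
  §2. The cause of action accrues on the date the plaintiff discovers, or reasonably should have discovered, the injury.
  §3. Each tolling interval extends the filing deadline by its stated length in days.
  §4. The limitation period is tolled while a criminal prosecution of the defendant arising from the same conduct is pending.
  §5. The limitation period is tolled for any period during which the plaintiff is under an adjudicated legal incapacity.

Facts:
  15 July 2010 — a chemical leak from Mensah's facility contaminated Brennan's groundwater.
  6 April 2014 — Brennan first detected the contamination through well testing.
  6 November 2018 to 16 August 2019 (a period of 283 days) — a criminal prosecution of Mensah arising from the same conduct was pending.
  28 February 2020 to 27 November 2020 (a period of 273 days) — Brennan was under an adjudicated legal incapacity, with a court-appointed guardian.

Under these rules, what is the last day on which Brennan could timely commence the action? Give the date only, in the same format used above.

Accrual is tied to discovery, so the period began on 6 April 2014 rather than on 15 July 2010 when the act occurred.
Adding the 5 years base period to 6 April 2014 gives a deadline of 6 April 2019, before any tolling.
The pending criminal prosecution from 6 November 2018 to 16 August 2019 tolled the period for 283 days, extending the deadline to 14 January 2020.
The plaintiff's legal incapacity from 28 February 2020 to 27 November 2020 began after the period had already run on 14 January 2020, so it has no tolling effect.

14 January 2020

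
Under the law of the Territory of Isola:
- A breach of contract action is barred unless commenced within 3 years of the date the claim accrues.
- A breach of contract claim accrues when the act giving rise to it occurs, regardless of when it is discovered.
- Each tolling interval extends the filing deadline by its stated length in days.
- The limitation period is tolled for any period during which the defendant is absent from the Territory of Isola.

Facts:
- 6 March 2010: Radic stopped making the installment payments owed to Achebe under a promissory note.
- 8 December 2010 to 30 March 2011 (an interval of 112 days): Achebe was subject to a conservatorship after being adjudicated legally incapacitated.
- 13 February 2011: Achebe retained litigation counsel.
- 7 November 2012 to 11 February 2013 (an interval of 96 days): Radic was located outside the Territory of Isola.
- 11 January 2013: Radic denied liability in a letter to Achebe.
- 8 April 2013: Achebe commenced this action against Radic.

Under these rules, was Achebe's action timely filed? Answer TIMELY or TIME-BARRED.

TIMELY

The claim accrued on 6 March 2010, when the wrongful act occurred.
The untolled deadline — 3 years after 6 March 2010 — is 6 March 2013.
Because the defendant's absence from the jurisdiction ran from 7 November 2012 to 11 February 2013, the deadline is extended by 96 days to 10 June 2013.
Although the plaintiff's incapacity ran from 8 December 2010 to 30 March 2011, the stated rules do not make that a tolling event, so it is disregarded.
The other events in the timeline have no effect on the limitation period under the stated rules.
Filing on 8 April 2013 beat the 10 June 2013 deadline — the action is timely.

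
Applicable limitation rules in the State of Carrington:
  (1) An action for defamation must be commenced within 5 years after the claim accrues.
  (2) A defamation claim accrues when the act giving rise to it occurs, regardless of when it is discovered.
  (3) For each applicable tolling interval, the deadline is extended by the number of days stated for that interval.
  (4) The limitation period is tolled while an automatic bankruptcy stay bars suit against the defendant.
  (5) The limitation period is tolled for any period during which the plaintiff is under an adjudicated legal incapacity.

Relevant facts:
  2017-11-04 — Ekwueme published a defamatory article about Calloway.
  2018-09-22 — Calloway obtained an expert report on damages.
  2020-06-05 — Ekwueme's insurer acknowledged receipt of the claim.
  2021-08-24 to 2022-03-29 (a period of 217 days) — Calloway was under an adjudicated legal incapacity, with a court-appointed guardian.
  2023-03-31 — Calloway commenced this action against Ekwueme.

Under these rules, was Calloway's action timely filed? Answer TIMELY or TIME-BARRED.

The limitation period began to run on 2017-11-04.
The untolled deadline — 5 years after 2017-11-04 — is 2022-11-04.
The plaintiff's legal incapacity from 2021-08-24 to 2022-03-29 tolled the period for 217 days, extending the deadline to 2023-06-09.
None of the other events listed affects the running of the period under the stated rules.
The 2023-03-31 filing precedes the 2023-06-09 deadline; the claim is timely.

TIMELY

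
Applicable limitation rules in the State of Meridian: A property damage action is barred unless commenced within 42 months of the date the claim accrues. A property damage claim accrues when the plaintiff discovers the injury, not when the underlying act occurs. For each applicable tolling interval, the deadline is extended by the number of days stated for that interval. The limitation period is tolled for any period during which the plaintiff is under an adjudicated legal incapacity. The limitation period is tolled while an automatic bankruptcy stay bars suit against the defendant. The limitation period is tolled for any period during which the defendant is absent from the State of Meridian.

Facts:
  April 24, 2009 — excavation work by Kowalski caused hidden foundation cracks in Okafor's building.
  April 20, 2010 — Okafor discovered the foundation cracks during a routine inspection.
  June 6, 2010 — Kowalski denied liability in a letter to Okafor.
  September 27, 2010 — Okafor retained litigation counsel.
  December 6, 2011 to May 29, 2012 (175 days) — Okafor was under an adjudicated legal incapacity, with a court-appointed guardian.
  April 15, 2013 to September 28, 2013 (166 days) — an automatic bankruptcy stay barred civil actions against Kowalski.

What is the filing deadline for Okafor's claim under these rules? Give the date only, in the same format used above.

Accrual is tied to discovery, so the period began on April 20, 2010 rather than on April 24, 2009 when the act occurred.
The untolled deadline — 42 months after April 20, 2010 — is October 20, 2013.
Because the plaintiff's legal incapacity ran from December 6, 2011 to May 29, 2012, the deadline is extended by 175 days to April 13, 2014.
The period was tolled for 166 days by the automatic bankruptcy stay (April 15, 2013 to September 28, 2013), pushing the deadline to September 26, 2014.
None of the other events listed affects the running of the period under the stated rules.

September 26, 2014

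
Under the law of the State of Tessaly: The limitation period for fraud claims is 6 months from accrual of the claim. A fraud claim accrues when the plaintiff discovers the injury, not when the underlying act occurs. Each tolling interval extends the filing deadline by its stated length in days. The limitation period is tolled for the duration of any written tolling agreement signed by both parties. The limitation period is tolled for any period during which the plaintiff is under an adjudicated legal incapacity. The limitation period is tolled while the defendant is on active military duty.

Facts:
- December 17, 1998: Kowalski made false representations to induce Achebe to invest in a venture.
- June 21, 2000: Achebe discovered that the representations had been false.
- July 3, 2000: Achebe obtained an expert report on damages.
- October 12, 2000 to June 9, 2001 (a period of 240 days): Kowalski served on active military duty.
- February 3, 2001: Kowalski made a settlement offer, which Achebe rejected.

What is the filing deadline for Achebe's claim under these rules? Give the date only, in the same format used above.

The claim did not accrue until Achebe discovered the injury on June 21, 2000; the December 17, 1998 act date does not start the clock under the stated rule.
6 months from June 21, 2000 is December 21, 2000.
The period was tolled for 240 days by the defendant's active military service (October 12, 2000 to June 9, 2001), pushing the deadline to August 18, 2001.
Nothing else in the chronology tolls or restarts the period.

August 18, 2001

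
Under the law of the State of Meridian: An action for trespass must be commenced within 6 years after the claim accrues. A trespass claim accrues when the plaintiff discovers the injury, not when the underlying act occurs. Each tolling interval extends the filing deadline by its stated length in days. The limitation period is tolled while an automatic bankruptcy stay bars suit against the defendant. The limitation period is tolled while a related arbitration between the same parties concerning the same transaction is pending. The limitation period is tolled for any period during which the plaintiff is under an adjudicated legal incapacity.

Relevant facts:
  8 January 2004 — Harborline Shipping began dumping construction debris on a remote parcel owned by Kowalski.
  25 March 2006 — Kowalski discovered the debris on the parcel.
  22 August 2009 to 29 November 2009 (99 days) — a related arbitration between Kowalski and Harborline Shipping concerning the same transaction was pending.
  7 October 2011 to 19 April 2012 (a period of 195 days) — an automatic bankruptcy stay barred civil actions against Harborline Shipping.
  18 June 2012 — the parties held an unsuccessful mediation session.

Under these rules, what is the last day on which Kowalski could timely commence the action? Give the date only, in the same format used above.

13 January 2013

Accrual is tied to discovery, so the period began on 25 March 2006 rather than on 8 January 2004 when the act occurred.
Adding the 6 years base period to 25 March 2006 gives a deadline of 25 March 2012, before any tolling.
The pending related arbitration from 22 August 2009 to 29 November 2009 tolled the period for 99 days, extending the deadline to 2 July 2012.
The period was tolled for 195 days by the automatic bankruptcy stay (7 October 2011 to 19 April 2012), pushing the deadline to 13 January 2013.
None of the other events listed affects the running of the period under the stated rules.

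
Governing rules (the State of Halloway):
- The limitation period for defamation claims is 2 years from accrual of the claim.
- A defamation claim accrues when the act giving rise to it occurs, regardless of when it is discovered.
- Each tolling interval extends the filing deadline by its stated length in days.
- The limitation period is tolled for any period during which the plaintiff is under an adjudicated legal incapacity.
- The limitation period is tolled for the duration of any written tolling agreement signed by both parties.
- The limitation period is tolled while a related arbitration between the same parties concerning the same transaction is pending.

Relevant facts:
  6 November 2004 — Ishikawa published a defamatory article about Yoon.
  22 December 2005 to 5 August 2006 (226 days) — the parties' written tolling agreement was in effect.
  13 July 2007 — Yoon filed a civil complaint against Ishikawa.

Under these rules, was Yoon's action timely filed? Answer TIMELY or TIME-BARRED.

TIME-BARRED

The claim accrued on 6 November 2004, when the wrongful act occurred.
Adding the 2 years base period to 6 November 2004 gives a deadline of 6 November 2006, before any tolling.
The written tolling agreement from 22 December 2005 to 5 August 2006 tolled the period for 226 days, extending the deadline to 20 June 2007.
The 13 July 2007 filing falls after the 20 June 2007 deadline; the claim is time-barred.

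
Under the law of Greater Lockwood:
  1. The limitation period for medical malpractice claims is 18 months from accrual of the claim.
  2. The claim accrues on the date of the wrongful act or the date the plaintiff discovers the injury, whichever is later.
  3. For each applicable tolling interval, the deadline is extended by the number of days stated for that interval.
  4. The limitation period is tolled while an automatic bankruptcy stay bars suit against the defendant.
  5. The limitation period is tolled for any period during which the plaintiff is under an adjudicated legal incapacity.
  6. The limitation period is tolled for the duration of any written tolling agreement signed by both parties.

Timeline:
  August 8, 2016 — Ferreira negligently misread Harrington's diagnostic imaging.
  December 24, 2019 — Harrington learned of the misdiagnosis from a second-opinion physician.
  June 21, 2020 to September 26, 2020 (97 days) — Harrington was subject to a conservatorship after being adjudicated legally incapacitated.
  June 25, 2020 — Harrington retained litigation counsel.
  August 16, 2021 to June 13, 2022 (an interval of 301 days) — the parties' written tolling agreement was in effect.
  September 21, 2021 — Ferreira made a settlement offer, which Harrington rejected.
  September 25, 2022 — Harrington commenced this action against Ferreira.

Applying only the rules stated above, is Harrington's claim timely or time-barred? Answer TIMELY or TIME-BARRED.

Taking the later of the act (August 8, 2016) and discovery (December 24, 2019), the claim accrued on December 24, 2019.
18 months from December 24, 2019 is June 24, 2021.
The plaintiff's legal incapacity from June 21, 2020 to September 26, 2020 tolled the period for 97 days, extending the deadline to September 29, 2021.
Because the written tolling agreement ran from August 16, 2021 to June 13, 2022, the deadline is extended by 301 days to July 27, 2022.
None of the other events listed affects the running of the period under the stated rules.
Filing on September 25, 2022 missed the July 27, 2022 deadline — the action is time-barred.

TIME-BARRED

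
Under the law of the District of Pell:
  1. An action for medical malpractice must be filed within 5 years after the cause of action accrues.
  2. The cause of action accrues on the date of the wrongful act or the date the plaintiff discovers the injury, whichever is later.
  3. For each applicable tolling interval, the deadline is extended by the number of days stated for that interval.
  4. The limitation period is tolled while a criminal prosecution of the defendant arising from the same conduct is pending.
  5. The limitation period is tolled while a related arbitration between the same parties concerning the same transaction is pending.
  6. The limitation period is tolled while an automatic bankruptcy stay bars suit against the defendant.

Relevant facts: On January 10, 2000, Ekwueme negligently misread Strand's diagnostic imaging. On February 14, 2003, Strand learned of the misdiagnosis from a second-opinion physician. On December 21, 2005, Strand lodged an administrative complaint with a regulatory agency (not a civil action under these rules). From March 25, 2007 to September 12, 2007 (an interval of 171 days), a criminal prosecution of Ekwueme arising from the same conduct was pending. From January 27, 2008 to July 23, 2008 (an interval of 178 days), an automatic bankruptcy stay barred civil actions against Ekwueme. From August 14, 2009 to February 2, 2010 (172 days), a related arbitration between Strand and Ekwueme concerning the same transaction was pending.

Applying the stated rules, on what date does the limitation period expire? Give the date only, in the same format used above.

Because discovery on February 14, 2003 post-dates the January 10, 2000 act, accrual under the later-of rule falls on February 14, 2003.
Adding the 5 years base period to February 14, 2003 gives a deadline of February 14, 2008, before any tolling.
Because the pending criminal prosecution ran from March 25, 2007 to September 12, 2007, the deadline is extended by 171 days to August 3, 2008.
Because the automatic bankruptcy stay ran from January 27, 2008 to July 23, 2008, the deadline is extended by 178 days to January 28, 2009.
By the time the pending related arbitration began on August 14, 2009, the limitation period had already expired on January 28, 2009; that interval cannot revive it.
Nothing else in the chronology tolls or restarts the period.

January 28, 2009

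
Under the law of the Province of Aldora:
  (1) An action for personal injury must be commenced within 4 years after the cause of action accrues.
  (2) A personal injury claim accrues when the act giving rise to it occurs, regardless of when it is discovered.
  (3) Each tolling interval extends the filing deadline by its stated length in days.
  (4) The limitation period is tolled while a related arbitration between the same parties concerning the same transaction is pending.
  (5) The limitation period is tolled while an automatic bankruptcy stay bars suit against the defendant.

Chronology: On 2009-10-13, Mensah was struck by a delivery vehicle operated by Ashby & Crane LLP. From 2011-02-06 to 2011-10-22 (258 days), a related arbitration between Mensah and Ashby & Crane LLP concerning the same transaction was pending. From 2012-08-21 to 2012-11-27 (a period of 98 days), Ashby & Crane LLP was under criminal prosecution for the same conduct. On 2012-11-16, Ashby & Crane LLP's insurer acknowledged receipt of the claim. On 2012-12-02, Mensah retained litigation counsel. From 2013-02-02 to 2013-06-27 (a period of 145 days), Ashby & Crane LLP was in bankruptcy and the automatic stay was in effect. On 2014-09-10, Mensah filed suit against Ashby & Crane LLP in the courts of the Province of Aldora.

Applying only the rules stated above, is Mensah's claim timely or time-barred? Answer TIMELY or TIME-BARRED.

The claim accrued on 2009-10-13, when the wrongful act occurred.
4 years from 2009-10-13 is 2013-10-13.
Because the pending related arbitration ran from 2011-02-06 to 2011-10-22, the deadline is extended by 258 days to 2014-06-28.
The automatic bankruptcy stay from 2013-02-02 to 2013-06-27 tolled the period for 145 days, extending the deadline to 2014-11-20.
Although a criminal prosecution ran from 2012-08-21 to 2012-11-27, the stated rules do not make that a tolling event, so it is disregarded.
None of the other events listed affects the running of the period under the stated rules.
Mensah filed on 2014-09-10, before the 2014-11-20 deadline, so the action is timely.

TIMELY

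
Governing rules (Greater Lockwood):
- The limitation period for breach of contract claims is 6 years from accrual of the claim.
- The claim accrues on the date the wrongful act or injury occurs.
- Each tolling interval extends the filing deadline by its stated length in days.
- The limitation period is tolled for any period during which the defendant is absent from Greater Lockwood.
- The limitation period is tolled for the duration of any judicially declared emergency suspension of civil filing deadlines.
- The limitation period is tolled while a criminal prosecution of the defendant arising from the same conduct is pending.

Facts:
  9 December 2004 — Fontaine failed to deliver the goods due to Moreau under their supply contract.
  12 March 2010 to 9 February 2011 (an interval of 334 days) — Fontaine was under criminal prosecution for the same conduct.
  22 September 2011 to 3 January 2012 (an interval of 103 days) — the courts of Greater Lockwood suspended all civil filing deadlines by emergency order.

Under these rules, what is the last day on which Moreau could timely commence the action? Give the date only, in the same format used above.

The claim accrued on 9 December 2004, the date of the act.
The untolled deadline — 6 years after 9 December 2004 — is 9 December 2010.
The pending criminal prosecution from 12 March 2010 to 9 February 2011 tolled the period for 334 days, extending the deadline to 8 November 2011.
Because the emergency suspension of filing deadlines ran from 22 September 2011 to 3 January 2012, the deadline is extended by 103 days to 19 February 2012.

19 February 2012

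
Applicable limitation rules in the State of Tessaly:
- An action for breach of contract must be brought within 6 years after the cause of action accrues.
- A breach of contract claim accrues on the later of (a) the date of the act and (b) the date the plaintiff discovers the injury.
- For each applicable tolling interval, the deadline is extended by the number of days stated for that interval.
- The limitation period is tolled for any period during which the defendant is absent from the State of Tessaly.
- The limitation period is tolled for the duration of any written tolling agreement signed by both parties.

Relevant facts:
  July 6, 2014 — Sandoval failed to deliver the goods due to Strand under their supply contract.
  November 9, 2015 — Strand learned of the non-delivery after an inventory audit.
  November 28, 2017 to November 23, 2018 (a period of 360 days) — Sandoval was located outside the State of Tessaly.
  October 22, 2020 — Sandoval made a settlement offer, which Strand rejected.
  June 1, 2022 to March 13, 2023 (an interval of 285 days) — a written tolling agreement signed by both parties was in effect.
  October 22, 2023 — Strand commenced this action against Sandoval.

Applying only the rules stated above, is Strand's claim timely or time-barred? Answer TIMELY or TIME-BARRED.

Because discovery on November 9, 2015 post-dates the July 6, 2014 act, accrual under the later-of rule falls on November 9, 2015.
6 years from November 9, 2015 is November 9, 2021.
Because the defendant's absence from the jurisdiction ran from November 28, 2017 to November 23, 2018, the deadline is extended by 360 days to November 4, 2022.
The period was tolled for 285 days by the written tolling agreement (June 1, 2022 to March 13, 2023), pushing the deadline to August 16, 2023.
The other events in the timeline have no effect on the limitation period under the stated rules.
Strand filed on October 22, 2023, after the August 16, 2023 deadline, so the action is time-barred.

TIME-BARRED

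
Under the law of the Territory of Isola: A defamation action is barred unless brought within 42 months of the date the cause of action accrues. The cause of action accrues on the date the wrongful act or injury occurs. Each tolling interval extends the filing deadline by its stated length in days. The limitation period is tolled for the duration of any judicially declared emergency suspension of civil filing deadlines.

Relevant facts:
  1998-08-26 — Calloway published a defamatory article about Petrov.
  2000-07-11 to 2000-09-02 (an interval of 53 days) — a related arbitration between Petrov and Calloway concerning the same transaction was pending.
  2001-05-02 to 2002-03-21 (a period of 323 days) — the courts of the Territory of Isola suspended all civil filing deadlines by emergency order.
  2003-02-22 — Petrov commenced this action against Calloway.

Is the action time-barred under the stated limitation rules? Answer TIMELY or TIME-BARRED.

The limitation period began to run on 1998-08-26.
The untolled deadline — 42 months after 1998-08-26 — is 2002-02-26.
The period was tolled for 323 days by the emergency suspension of filing deadlines (2001-05-02 to 2002-03-21), pushing the deadline to 2003-01-15.
Although a pending arbitration ran from 2000-07-11 to 2000-09-02, the stated rules do not make that a tolling event, so it is disregarded.
Petrov filed on 2003-02-22, after the 2003-01-15 deadline, so the action is time-barred.

TIME-BARRED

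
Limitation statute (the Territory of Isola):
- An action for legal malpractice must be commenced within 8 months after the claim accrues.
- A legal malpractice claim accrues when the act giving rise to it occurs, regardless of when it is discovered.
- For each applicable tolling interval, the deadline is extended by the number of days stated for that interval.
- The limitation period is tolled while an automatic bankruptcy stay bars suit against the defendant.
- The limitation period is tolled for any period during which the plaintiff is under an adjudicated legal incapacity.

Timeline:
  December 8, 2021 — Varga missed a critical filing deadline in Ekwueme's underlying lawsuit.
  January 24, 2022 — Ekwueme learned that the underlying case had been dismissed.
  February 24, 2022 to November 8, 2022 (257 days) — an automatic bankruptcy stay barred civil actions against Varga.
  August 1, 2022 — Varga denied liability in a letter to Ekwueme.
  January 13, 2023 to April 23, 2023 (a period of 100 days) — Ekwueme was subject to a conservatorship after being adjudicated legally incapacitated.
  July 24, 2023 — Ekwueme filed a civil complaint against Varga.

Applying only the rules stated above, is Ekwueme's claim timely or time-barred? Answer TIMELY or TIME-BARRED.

TIMELY

Because the rule ties accrual to occurrence, the claim accrued on December 8, 2021, not on the January 24, 2022 discovery date.
8 months from December 8, 2021 is August 8, 2022.
Because the automatic bankruptcy stay ran from February 24, 2022 to November 8, 2022, the deadline is extended by 257 days to April 22, 2023.
Because the plaintiff's legal incapacity ran from January 13, 2023 to April 23, 2023, the deadline is extended by 100 days to July 31, 2023.
Nothing else in the chronology tolls or restarts the period.
Filing on July 24, 2023 beat the July 31, 2023 deadline — the action is timely.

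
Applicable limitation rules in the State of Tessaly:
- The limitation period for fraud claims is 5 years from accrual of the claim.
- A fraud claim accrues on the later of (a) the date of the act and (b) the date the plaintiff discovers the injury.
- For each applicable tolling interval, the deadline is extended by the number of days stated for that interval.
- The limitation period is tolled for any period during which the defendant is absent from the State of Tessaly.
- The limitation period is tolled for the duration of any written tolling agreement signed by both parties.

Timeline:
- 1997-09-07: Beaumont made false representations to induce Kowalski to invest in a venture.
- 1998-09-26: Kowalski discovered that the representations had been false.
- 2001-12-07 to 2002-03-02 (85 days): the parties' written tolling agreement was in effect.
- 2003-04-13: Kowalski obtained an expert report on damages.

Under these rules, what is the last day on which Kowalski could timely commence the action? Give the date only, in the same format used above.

2003-12-20

Taking the later of the act (1997-09-07) and discovery (1998-09-26), the claim accrued on 1998-09-26.
The untolled deadline — 5 years after 1998-09-26 — is 2003-09-26.
The period was tolled for 85 days by the written tolling agreement (2001-12-07 to 2002-03-02), pushing the deadline to 2003-12-20.
The other events in the timeline have no effect on the limitation period under the stated rules.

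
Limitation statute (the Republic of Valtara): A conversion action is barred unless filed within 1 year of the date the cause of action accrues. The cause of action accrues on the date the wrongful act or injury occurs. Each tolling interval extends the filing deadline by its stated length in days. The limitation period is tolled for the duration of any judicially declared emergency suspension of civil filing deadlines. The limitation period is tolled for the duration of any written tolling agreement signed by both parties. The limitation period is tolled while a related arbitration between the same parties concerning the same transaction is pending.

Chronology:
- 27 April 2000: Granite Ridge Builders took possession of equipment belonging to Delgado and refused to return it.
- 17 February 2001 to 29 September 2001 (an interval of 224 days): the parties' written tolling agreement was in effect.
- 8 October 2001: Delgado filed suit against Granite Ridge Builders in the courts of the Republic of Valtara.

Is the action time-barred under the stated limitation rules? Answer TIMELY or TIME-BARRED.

TIMELY

The limitation period began to run on 27 April 2000.
Adding the 1 year base period to 27 April 2000 gives a deadline of 27 April 2001, before any tolling.
The written tolling agreement from 17 February 2001 to 29 September 2001 tolled the period for 224 days, extending the deadline to 7 December 2001.
Delgado filed on 8 October 2001, before the 7 December 2001 deadline, so the action is timely.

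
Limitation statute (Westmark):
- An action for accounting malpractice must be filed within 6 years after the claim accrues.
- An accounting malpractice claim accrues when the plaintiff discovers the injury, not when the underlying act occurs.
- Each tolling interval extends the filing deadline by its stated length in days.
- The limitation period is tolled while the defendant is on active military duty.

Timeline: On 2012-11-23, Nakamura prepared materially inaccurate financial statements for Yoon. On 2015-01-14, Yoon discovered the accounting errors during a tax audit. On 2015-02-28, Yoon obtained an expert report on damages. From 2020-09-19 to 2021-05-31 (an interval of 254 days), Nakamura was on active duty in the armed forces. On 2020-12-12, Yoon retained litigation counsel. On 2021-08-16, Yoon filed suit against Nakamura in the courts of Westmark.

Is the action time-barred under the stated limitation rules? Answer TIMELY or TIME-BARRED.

TIMELY

Under the discovery rule, the claim accrued on 2015-01-14, when Yoon discovered the injury — not on the 2012-11-23 date of the underlying act.
The untolled deadline — 6 years after 2015-01-14 — is 2021-01-14.
The defendant's active military service from 2020-09-19 to 2021-05-31 tolled the period for 254 days, extending the deadline to 2021-09-25.
Nothing else in the chronology tolls or restarts the period.
Yoon filed on 2021-08-16, before the 2021-09-25 deadline, so the action is timely.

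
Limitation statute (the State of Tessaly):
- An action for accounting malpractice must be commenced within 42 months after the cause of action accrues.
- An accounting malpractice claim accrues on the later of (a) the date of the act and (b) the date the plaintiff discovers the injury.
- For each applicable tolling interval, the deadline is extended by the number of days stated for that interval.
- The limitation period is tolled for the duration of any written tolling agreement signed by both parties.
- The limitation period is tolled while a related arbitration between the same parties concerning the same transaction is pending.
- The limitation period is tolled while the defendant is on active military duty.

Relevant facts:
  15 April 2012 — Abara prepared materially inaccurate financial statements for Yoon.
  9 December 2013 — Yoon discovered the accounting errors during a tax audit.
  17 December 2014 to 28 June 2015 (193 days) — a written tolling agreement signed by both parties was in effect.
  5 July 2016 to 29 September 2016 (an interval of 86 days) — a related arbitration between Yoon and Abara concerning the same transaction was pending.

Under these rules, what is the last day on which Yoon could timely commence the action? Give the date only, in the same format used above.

Because discovery on 9 December 2013 post-dates the 15 April 2012 act, accrual under the later-of rule falls on 9 December 2013.
42 months from 9 December 2013 is 9 June 2017.
The period was tolled for 193 days by the written tolling agreement (17 December 2014 to 28 June 2015), pushing the deadline to 19 December 2017.
The period was tolled for 86 days by the pending related arbitration (5 July 2016 to 29 September 2016), pushing the deadline to 15 March 2018.

15 March 2018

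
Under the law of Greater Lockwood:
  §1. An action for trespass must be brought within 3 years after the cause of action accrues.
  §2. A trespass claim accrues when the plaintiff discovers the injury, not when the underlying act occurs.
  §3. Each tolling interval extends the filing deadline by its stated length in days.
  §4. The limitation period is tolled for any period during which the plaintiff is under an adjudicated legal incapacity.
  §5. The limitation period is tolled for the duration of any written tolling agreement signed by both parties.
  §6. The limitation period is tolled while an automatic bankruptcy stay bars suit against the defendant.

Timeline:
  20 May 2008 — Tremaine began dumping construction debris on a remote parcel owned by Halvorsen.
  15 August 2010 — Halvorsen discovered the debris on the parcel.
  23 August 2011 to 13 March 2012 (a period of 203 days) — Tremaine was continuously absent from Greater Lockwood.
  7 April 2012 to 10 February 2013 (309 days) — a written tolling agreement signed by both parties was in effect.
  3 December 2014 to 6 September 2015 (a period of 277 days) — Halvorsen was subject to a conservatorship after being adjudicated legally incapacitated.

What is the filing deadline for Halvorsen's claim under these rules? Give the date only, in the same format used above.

20 June 2014

Under the discovery rule, the claim accrued on 15 August 2010, when Halvorsen discovered the injury — not on the 20 May 2008 date of the underlying act.
3 years from 15 August 2010 is 15 August 2013.
Because the written tolling agreement ran from 7 April 2012 to 10 February 2013, the deadline is extended by 309 days to 20 June 2014.
By the time the plaintiff's legal incapacity began on 3 December 2014, the limitation period had already expired on 20 June 2014; that interval cannot revive it.
No stated provision tolls the period for the defendant's absence, so the interval from 23 August 2011 to 13 March 2012 has no effect on the deadline.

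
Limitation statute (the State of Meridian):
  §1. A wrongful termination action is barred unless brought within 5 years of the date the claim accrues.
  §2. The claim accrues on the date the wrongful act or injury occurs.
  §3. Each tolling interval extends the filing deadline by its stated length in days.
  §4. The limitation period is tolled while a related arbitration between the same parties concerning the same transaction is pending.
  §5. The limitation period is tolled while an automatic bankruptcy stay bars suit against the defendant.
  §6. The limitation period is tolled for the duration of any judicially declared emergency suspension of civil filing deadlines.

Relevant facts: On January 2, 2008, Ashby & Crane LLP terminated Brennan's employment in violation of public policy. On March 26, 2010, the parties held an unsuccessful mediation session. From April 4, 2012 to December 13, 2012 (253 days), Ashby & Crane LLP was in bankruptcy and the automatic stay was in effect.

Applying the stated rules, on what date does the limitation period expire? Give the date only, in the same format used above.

The claim accrued on January 2, 2008, the date of the act.
Adding the 5 years base period to January 2, 2008 gives a deadline of January 2, 2013, before any tolling.
The automatic bankruptcy stay from April 4, 2012 to December 13, 2012 tolled the period for 253 days, extending the deadline to September 12, 2013.
Nothing else in the chronology tolls or restarts the period.

September 12, 2013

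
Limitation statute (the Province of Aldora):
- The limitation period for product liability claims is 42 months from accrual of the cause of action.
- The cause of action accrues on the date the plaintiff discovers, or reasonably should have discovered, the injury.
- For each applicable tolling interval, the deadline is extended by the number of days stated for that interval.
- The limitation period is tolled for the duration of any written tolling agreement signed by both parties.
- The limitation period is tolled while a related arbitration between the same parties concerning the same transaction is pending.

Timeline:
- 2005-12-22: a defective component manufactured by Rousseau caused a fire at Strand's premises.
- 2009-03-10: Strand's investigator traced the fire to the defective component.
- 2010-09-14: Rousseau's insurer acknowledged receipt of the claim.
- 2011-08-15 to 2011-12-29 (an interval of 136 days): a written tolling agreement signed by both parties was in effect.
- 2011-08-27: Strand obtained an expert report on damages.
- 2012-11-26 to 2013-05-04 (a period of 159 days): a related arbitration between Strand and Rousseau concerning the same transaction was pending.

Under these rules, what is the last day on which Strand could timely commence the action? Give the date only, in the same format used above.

The claim did not accrue until Strand discovered the injury on 2009-03-10; the 2005-12-22 act date does not start the clock under the stated rule.
The untolled deadline — 42 months after 2009-03-10 — is 2012-09-10.
Because the written tolling agreement ran from 2011-08-15 to 2011-12-29, the deadline is extended by 136 days to 2013-01-24.
The period was tolled for 159 days by the pending related arbitration (2012-11-26 to 2013-05-04), pushing the deadline to 2013-07-02.
Nothing else in the chronology tolls or restarts the period.

2013-07-02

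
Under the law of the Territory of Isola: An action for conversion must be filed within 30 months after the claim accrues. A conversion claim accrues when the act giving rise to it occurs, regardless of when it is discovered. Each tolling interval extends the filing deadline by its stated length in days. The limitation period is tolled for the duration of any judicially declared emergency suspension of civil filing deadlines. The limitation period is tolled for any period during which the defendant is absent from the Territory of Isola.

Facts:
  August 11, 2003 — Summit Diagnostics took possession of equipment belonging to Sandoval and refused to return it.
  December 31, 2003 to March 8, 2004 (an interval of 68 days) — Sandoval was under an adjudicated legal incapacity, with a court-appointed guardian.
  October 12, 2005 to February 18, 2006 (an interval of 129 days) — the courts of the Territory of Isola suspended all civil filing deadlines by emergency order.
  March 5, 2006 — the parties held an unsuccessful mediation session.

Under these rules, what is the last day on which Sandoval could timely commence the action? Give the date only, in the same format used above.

June 20, 2006

The limitation period began to run on August 11, 2003.
Adding the 30 months base period to August 11, 2003 gives a deadline of February 11, 2006, before any tolling.
The emergency suspension of filing deadlines from October 12, 2005 to February 18, 2006 tolled the period for 129 days, extending the deadline to June 20, 2006.
No stated provision tolls the period for the plaintiff's incapacity, so the interval from December 31, 2003 to March 8, 2004 has no effect on the deadline.
Nothing else in the chronology tolls or restarts the period.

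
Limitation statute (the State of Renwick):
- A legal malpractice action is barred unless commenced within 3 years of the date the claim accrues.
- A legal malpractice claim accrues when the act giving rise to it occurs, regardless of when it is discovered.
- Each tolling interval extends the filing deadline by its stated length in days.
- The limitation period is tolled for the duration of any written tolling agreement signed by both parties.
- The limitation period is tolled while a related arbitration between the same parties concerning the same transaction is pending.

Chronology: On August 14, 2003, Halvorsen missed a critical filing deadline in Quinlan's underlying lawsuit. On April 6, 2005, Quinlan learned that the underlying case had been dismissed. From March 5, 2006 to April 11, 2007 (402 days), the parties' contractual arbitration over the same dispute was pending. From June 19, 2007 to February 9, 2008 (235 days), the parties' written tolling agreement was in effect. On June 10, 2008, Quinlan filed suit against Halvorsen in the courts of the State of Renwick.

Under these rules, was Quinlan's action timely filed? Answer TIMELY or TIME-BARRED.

The claim accrued on August 14, 2003, when the wrongful act occurred; under the stated occurrence rule the April 6, 2005 discovery does not delay accrual.
The untolled deadline — 3 years after August 14, 2003 — is August 14, 2006.
Because the pending related arbitration ran from March 5, 2006 to April 11, 2007, the deadline is extended by 402 days to September 20, 2007.
The written tolling agreement from June 19, 2007 to February 9, 2008 tolled the period for 235 days, extending the deadline to May 12, 2008.
Filing on June 10, 2008 missed the May 12, 2008 deadline — the action is time-barred.

TIME-BARRED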